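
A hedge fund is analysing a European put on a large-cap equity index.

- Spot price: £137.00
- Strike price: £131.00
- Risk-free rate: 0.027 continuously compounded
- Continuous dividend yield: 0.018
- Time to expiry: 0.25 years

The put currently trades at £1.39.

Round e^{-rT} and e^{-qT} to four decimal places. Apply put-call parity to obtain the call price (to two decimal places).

exp(−qT) = exp(−0.018·0.25) = 0.9955;  exp(−rT) = exp(−0.027·0.25) = 0.9933
Put-call parity: C − P = S·e^(−qT) − K·e^(−rT) = 137·0.9955 − 131·0.9933 = 136.3835 − 130.1223 = 6.2612
C = P + (C − P) = 1.39 + (6.2612) = 7.6512

£7.65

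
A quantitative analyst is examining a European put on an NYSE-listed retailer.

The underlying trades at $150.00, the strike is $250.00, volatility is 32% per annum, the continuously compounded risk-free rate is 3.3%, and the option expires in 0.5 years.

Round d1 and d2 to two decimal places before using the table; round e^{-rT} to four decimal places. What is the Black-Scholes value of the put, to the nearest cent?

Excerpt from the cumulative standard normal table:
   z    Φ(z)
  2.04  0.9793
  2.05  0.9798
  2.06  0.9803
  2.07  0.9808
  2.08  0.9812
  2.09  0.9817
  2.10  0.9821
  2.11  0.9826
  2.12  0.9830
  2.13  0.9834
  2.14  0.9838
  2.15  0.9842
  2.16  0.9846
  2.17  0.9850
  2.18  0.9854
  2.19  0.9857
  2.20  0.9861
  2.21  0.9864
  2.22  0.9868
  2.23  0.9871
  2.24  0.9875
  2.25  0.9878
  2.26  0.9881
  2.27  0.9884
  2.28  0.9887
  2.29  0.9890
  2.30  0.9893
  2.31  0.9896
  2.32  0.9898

$96.15

σ√T = 0.32 × 0.7071 = 0.2263
ln(S/K) + (r + σ²/2)T = ln(150/250) + (0.033 + 0.32²/2)·0.5 = -0.5108 + 0.0421 = -0.4687
d₁ = -0.4687 / 0.2263 = -2.0715 which rounds to -2.07
d₂ = d₁ − σ√T = -2.0715 − 0.2263 = -2.2978 which rounds to -2.30
e^(−rT) = e^(−0.033·0.5) = 0.9836
P = 250·0.9836·N(2.30) − 150·N(2.07) = 250·0.9836·0.9893 − 150·0.9808 = 243.2689 − 147.1200 = 96.1489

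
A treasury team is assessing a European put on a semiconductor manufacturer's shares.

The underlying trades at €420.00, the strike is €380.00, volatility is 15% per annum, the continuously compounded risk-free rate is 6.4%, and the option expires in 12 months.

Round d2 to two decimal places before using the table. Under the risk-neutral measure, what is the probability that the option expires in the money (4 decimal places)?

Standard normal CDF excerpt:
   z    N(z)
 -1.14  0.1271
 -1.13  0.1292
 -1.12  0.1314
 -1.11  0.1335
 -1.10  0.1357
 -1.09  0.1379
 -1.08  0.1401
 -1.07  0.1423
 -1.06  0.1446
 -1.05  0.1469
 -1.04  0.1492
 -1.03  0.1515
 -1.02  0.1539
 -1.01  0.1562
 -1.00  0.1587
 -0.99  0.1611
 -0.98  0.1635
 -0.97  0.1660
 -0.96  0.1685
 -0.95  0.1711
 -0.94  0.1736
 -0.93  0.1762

σ√T = 0.15 × 1.0000 = 0.1500
d₁ = [ln(420/380) + (0.064 + ½·0.15²)·1] / (σ√T) = (0.1001 + 0.0752) / 0.1500 = 1.1689 ⇒ 1.17
d₂ = 1.1689 − 0.1500 = 1.0189 ⇒ 1.02
Pr(exercise) under Q = N(−d₂) = N(-1.02) = 0.1539

0.1539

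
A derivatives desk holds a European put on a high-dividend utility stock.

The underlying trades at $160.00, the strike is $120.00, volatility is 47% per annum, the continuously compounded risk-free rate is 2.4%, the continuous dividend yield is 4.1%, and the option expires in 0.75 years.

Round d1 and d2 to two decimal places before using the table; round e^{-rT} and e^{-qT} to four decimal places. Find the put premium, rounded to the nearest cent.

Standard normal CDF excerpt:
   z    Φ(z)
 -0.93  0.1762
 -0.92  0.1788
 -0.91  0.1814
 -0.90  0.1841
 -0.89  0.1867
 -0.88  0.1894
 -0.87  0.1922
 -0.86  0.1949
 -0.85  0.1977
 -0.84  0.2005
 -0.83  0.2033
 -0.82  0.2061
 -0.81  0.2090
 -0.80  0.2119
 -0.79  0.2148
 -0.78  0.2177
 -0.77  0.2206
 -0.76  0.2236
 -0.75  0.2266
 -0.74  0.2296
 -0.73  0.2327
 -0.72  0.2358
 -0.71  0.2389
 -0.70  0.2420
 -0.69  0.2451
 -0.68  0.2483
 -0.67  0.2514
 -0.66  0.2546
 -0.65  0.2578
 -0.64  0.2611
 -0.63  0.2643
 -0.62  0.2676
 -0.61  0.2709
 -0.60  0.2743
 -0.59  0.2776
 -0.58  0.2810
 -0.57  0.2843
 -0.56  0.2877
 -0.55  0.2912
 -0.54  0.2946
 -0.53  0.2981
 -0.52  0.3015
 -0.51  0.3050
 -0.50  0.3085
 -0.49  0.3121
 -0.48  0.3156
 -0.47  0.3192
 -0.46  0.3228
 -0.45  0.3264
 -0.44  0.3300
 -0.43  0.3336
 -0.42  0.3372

$8.24

σ√T = 0.47 × 0.8660 = 0.4070
d₁ = [ln(160/120) + (0.024 − 0.041 + ½·0.47²)·0.75] / (σ√T) = (0.2877 + 0.0701) / 0.4070 = 0.8790 → 0.88
d₂ = 0.8790 − 0.4070 = 0.4719 → 0.47
exp(−qT) = exp(−0.041·0.75) = 0.9697;  exp(−rT) = exp(−0.024·0.75) = 0.9822
N(−d₂) = N(-0.47) = 0.3192;  N(−d₁) = N(-0.88) = 0.1894
P = 120·0.9822·0.3192 − 160·0.9697·0.1894 = 37.6222 − 29.3858 = 8.2364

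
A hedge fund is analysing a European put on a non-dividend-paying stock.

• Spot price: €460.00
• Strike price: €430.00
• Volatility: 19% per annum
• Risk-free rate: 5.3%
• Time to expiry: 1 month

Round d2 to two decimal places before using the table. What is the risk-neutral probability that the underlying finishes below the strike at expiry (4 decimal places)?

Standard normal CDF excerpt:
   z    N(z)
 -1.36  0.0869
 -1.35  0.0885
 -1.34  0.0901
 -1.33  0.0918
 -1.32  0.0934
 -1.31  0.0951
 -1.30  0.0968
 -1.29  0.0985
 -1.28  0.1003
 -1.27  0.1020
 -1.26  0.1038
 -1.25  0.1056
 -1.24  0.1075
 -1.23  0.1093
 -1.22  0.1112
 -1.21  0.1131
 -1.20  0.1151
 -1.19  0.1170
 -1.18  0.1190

σ√T = 0.19 × 0.2887 = 0.0548
d₁ = [ln(460/430) + (0.053 + 0.19²/2)·0.08333] / 0.0548 = [0.0674 + 0.0059] / 0.0548 = 1.3375 → 1.34
d₂ = d₁ − σ√T = 1.3375 − 0.0548 = 1.2827 → 1.28
Pr(exercise) under Q = N(−d₂) = N(-1.28) = 0.1003

0.1003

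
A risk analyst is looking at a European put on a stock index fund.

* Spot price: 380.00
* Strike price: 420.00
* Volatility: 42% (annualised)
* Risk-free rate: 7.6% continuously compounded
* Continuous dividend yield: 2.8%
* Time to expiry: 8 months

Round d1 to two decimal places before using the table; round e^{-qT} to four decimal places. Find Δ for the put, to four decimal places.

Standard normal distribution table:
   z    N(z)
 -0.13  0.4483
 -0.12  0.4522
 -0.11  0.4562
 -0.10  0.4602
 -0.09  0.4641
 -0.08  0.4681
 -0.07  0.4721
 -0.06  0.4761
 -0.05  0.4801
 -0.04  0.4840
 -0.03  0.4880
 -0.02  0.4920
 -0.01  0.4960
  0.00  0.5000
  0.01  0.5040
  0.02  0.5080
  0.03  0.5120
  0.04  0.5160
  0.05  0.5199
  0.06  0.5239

σ√T = 0.42 × 0.8165 = 0.3429
d₁ = [ln(380/420) + (0.076 − 0.028 + ½·0.42²)·0.6667] / (σ√T) = (-0.1001 + 0.0908) / 0.3429 = -0.0271 ⇒ -0.03
N(d₁) = N(-0.03) = 0.4880
Δ_put = exp(−qT)·(N(d₁) − 1) = 0.9815·(0.4880 − 1) = -0.5025

-0.5025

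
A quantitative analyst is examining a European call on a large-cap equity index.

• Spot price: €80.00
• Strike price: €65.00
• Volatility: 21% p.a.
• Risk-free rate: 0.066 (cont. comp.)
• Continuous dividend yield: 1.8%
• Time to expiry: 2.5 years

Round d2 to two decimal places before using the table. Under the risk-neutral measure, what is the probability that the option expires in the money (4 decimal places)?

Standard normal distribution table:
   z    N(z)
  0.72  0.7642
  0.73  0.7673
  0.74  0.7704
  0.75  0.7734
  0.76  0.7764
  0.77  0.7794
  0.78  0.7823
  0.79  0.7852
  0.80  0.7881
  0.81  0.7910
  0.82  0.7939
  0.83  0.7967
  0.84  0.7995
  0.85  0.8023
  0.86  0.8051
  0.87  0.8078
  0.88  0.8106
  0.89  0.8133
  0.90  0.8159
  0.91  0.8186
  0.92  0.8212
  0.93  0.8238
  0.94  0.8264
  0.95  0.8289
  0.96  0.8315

0.7939

T = 2.5;  σ√T = 0.3320
d₁ = [ln(80/65) + (0.066 − 0.018 + 0.21²/2)·2.5] / 0.3320 = [0.2076 + 0.1751] / 0.3320 = 1.1528 ≈ 1.15
d₂ = d₁ − σ√T = 1.1528 − 0.3320 = 0.8207 ≈ 0.82
Risk-neutral Pr[S_T > K] = N(d₂) = N(0.82) = 0.7939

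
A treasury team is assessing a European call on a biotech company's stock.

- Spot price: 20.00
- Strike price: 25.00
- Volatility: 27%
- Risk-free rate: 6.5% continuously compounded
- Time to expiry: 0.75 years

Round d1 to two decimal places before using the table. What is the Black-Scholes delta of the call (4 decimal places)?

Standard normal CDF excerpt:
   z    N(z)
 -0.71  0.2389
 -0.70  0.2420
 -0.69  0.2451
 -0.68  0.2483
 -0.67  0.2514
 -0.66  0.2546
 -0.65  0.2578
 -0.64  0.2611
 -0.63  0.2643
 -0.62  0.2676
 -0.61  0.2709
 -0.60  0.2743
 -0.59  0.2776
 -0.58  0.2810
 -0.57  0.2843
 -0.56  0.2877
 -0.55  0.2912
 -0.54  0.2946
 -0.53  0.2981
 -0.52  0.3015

σ√T = 0.27 × 0.8660 = 0.2338
d₁ = [ln(20/25) + (0.065 + 0.27²/2)·0.75] / 0.2338 = [-0.2231 + 0.0761] / 0.2338 = -0.6289 ≈ -0.63
N(d₁) = N(-0.63) = 0.2643
Δ_call = N(d₁) = 0.2643

0.2643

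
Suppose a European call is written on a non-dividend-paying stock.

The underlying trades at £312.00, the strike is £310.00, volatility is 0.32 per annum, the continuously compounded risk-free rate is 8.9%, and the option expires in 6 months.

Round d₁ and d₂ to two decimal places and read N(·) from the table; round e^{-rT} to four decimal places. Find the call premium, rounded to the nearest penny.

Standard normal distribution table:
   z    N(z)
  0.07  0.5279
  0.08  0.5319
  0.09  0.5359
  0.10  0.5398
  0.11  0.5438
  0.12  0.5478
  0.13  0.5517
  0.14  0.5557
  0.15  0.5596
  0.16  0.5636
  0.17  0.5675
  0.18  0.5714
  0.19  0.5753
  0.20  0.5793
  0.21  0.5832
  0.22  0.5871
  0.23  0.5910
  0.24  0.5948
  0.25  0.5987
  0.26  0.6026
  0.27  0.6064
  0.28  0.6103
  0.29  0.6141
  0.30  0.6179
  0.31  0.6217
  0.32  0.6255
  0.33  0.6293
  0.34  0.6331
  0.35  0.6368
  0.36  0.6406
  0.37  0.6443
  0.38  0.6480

£36.28

T = 0.5;  σ√T = 0.2263
d₁ = [ln(312/310) + (0.089 + ½·0.32²)·0.5] / (σ√T) = (0.0064 + 0.0701) / 0.2263 = 0.3382 ≈ 0.34
d₂ = 0.3382 − 0.2263 = 0.1119 ≈ 0.11
exp(−rT) = exp(−0.089·0.5) = 0.9565
N(d₁) = N(0.34) = 0.6331;  N(d₂) = N(0.11) = 0.5438
C = 312·0.6331 − 310·0.9565·0.5438 = 197.5272 − 161.2449 = 36.2823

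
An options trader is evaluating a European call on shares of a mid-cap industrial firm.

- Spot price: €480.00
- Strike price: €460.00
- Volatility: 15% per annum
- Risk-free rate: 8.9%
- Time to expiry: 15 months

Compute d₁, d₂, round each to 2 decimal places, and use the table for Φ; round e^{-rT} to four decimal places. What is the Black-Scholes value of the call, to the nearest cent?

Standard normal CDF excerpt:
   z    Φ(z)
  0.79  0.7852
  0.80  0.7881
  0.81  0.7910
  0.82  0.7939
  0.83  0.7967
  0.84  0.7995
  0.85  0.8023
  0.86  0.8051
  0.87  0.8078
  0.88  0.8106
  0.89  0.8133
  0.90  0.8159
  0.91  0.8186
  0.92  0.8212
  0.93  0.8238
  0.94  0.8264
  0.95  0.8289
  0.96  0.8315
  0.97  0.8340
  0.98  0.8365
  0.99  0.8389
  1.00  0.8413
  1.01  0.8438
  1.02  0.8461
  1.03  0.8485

σ√T = 0.15 × 1.1180 = 0.1677
d₁ = [ln(480/460) + (0.089 + 0.15²/2)·1.25] / 0.1677 = [0.0426 + 0.1253] / 0.1677 = 1.0010 which rounds to 1.00
d₂ = d₁ − σ√T = 1.0010 − 0.1677 = 0.8333 which rounds to 0.83
e^(−rT) = e^(−0.089·1.25) = 0.8947
C = 480·N(1.00) − 460·0.8947·N(0.83) = 480·0.8413 − 460·0.8947·0.7967 = 403.8240 − 327.8914 = 75.9326

€75.93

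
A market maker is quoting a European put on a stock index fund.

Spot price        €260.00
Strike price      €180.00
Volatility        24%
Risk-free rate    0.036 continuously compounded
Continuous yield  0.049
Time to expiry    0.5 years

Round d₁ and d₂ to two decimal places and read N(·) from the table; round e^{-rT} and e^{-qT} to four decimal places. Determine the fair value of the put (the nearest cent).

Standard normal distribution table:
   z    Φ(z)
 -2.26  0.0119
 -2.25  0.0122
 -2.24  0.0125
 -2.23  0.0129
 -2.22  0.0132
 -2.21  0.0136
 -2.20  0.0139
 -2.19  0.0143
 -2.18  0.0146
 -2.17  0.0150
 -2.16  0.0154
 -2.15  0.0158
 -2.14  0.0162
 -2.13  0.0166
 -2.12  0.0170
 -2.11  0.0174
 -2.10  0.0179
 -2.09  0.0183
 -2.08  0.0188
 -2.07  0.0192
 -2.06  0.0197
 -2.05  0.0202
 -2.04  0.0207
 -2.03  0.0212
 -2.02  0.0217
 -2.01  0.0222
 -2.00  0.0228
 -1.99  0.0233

€0.21

σ√T = 0.24·√0.5 = 0.1697
d₁ = [ln(260/180) + (0.036 − 0.049 + ½·0.24²)·0.5] / (σ√T) = (0.3677 + 0.0079) / 0.1697 = 2.2134 ≈ 2.21
d₂ = 2.2134 − 0.1697 = 2.0437 ≈ 2.04
e^(−qT) = e^(−0.049·0.5) = 0.9758;  e^(−rT) = e^(−0.036·0.5) = 0.9822
N(−d₂) = N(-2.04) = 0.0207;  N(−d₁) = N(-2.21) = 0.0136
P = 180·0.9822·0.0207 − 260·0.9758·0.0136 = 3.6597 − 3.4504 = 0.2092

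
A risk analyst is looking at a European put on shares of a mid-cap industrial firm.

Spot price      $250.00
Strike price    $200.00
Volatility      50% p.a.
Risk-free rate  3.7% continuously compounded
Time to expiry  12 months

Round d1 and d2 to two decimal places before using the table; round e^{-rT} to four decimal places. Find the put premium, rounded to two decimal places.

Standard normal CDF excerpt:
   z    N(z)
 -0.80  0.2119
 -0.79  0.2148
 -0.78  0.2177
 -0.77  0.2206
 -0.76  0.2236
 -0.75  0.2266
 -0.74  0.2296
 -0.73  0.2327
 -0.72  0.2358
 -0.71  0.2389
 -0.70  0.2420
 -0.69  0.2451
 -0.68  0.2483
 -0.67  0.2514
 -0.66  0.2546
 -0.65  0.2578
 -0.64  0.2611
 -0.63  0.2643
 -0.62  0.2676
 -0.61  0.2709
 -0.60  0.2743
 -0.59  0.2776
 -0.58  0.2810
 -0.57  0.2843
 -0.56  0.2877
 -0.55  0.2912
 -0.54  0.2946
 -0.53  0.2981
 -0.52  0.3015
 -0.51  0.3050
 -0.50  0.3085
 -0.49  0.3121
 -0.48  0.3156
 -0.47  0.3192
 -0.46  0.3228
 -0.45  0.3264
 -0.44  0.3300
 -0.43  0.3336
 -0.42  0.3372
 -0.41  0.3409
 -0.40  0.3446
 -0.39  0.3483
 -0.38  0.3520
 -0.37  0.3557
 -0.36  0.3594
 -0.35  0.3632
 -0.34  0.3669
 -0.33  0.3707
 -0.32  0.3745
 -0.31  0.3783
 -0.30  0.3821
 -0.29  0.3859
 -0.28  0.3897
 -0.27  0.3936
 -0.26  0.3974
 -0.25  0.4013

σ√T = 0.5·√1 = 0.5000
d₁ = [ln(250/200) + (0.037 + 0.5²/2)·1] / 0.5000 = [0.2231 + 0.1620] / 0.5000 = 0.7703 which rounds to 0.77
d₂ = d₁ − σ√T = 0.7703 − 0.5000 = 0.2703 which rounds to 0.27
exp(−rT) = exp(−0.037·1) = 0.9637
N(−d₂) = N(-0.27) = 0.3936;  N(−d₁) = N(-0.77) = 0.2206
P = 200·0.9637·0.3936 − 250·0.2206 = 75.8625 − 55.1500 = 20.7125

$20.71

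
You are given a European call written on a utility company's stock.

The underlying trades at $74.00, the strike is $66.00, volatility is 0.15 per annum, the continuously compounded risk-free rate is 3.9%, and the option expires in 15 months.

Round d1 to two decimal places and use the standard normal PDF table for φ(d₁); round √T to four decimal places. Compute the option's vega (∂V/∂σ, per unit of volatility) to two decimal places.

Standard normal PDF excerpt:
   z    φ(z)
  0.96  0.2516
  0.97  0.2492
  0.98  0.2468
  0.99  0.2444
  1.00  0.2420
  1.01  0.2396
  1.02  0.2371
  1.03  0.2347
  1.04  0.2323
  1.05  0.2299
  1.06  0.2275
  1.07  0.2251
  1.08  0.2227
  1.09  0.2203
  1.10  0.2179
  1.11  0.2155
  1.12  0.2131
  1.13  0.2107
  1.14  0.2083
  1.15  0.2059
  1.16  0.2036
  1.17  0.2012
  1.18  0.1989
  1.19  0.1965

18.82

σ√T = 0.15·√1.25 = 0.1677
d₁ = [ln(74/66) + (0.039 + 0.15²/2)·1.25] / 0.1677 = [0.1144 + 0.0628] / 0.1677 = 1.0568 ≈ 1.06
√T = √1.25 = 1.1180
φ(d₁) = φ(1.06) = 0.2275
vega = S·φ(d₁)·√T = 74·0.2275·1.1180 = 18.8215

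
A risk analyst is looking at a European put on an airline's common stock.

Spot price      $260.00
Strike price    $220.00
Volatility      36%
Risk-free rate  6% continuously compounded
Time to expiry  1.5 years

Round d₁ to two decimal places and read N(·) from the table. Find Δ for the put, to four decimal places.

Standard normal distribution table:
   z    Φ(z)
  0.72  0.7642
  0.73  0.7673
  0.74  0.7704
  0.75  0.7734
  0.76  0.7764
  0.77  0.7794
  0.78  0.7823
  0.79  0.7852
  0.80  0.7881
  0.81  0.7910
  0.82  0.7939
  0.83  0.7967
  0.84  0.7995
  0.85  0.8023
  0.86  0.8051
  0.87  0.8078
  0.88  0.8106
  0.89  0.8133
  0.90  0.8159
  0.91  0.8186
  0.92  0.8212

T = 1.5;  σ√T = 0.4409
d₁ = [ln(260/220) + (0.06 + ½·0.36²)·1.5] / (σ√T) = (0.1671 + 0.1872) / 0.4409 = 0.8035 ≈ 0.80
N(d₁) = N(0.80) = 0.7881
Δ_put = N(d₁) − 1 = 0.7881 − 1 = -0.2119

-0.2119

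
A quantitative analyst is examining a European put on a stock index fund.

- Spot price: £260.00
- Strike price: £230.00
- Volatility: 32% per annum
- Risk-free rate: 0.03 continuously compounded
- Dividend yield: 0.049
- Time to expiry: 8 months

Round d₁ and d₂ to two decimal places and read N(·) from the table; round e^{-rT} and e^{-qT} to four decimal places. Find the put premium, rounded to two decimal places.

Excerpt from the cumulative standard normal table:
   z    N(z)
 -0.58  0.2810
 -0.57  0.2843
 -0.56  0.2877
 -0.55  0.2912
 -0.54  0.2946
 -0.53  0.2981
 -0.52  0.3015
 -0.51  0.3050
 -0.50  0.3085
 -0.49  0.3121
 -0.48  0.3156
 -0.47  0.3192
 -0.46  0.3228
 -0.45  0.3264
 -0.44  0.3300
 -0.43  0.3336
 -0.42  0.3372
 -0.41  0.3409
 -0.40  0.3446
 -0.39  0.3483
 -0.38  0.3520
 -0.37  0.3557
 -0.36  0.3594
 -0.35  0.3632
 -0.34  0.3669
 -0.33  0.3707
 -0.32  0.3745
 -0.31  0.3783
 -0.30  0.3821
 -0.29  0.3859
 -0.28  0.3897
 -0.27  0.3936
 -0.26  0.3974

£13.72

T = 0.6667;  σ√T = 0.2613
d₁ = [ln(260/230) + (0.03 − 0.049 + ½·0.32²)·0.6667] / (σ√T) = (0.1226 + 0.0215) / 0.2613 = 0.5514 → 0.55
d₂ = 0.5514 − 0.2613 = 0.2901 → 0.29
exp(−qT) = exp(−0.049·0.6667) = 0.9679;  exp(−rT) = exp(−0.03·0.6667) = 0.9802
N(−d₂) = N(-0.29) = 0.3859;  N(−d₁) = N(-0.55) = 0.2912
P = 230·0.9802·0.3859 − 260·0.9679·0.2912 = 86.9996 − 73.2816 = 13.7180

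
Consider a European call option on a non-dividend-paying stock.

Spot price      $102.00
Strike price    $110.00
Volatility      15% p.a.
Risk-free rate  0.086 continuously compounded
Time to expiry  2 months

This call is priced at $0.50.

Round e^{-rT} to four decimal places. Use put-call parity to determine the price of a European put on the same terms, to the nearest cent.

exp(−rT) = exp(−0.086·0.1667) = 0.9858
Put-call parity: C − P = S − K·e^(−rT) = 102 − 110·0.9858 = 102 − 108.4380 = -6.4380
P = C − (C − P) = 0.50 − (-6.4380) = 6.9380

$6.94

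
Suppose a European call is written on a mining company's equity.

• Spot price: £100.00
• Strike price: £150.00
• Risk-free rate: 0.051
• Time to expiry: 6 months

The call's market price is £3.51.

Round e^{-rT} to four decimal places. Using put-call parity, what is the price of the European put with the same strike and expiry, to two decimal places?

£49.73

exp(−rT) = exp(−0.051·0.5) = 0.9748
Put-call parity: C − P = S − K·e^(−rT) = 100 − 150·0.9748 = 100 − 146.2200 = -46.2200
P = C − (C − P) = 3.51 − (-46.2200) = 49.7300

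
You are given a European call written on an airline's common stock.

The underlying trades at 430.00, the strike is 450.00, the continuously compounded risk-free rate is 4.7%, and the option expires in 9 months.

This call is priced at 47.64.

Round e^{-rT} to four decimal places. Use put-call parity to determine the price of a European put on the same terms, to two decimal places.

e^(−rT) = e^(−0.047·0.75) = 0.9654
Put-call parity: C − P = S − K·e^(−rT) = 430 − 450·0.9654 = 430 − 434.4300 = -4.4300
P = C − (C − P) = 47.64 − (-4.4300) = 52.0700

52.07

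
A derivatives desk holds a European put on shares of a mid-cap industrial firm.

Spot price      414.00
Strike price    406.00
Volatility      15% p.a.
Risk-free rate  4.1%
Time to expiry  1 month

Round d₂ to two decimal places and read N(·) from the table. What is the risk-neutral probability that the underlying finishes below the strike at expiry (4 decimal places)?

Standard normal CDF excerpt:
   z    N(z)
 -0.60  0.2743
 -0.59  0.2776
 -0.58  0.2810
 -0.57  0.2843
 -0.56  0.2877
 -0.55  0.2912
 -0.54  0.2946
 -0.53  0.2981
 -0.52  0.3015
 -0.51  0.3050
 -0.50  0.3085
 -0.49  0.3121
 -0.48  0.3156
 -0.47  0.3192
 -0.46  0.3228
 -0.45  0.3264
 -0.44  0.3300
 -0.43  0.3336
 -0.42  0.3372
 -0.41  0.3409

T = 0.08333;  σ√T = 0.0433
d₁ = [ln(414/406) + (0.041 + 0.15²/2)·0.08333] / 0.0433 = [0.0195 + 0.0044] / 0.0433 = 0.5512 ⇒ 0.55
d₂ = d₁ − σ√T = 0.5512 − 0.0433 = 0.5079 ⇒ 0.51
Risk-neutral Pr[S_T < K] = N(−d₂) = N(-0.51) = 0.3050

0.3050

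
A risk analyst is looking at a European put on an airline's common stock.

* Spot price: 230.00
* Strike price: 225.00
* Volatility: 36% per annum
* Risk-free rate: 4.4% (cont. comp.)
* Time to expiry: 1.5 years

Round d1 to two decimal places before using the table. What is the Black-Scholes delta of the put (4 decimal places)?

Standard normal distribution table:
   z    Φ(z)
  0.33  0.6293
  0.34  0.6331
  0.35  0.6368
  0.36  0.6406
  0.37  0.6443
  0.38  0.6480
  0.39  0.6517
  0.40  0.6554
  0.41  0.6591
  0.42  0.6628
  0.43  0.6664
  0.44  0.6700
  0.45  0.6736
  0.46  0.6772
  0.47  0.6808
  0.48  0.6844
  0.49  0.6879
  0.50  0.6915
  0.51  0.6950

σ√T = 0.36·√1.5 = 0.4409
ln(S/K) + (r + σ²/2)T = ln(230/225) + (0.044 + 0.36²/2)·1.5 = 0.0220 + 0.1632 = 0.1852
d₁ = 0.1852 / 0.4409 = 0.4200 which rounds to 0.42
N(d₁) = N(0.42) = 0.6628
Δ_put = N(d₁) − 1 = 0.6628 − 1 = -0.3372

-0.3372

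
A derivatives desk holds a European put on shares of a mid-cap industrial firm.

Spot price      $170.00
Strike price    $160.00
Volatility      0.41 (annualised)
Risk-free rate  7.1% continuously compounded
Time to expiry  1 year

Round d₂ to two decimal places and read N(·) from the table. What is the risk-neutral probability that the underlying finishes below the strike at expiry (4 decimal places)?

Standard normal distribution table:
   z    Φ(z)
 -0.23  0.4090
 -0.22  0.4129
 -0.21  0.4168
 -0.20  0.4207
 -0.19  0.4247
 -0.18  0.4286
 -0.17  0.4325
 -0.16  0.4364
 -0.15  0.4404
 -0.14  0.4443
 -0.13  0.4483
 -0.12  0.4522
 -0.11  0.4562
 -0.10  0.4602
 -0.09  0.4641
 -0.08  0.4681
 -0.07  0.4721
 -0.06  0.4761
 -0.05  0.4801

0.4522

σ√T = 0.41·√1 = 0.4100
d₁ = [ln(170/160) + (0.071 + ½·0.41²)·1] / (σ√T) = (0.0606 + 0.1550) / 0.4100 = 0.5260 ≈ 0.53
d₂ = 0.5260 − 0.4100 = 0.1160 ≈ 0.12
Risk-neutral Pr[S_T < K] = N(−d₂) = N(-0.12) = 0.4522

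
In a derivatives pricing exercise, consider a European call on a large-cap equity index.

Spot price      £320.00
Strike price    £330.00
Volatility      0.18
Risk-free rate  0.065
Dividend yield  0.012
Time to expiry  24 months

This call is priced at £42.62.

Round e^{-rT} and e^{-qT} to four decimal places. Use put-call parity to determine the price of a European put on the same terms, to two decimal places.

£19.98

e^(−qT) = e^(−0.012·2) = 0.9763;  e^(−rT) = e^(−0.065·2) = 0.8781
Put-call parity: C − P = S·e^(−qT) − K·e^(−rT) = 320·0.9763 − 330·0.8781 = 312.4160 − 289.7730 = 22.6430
P = C − (C − P) = 42.62 − (22.6430) = 19.9770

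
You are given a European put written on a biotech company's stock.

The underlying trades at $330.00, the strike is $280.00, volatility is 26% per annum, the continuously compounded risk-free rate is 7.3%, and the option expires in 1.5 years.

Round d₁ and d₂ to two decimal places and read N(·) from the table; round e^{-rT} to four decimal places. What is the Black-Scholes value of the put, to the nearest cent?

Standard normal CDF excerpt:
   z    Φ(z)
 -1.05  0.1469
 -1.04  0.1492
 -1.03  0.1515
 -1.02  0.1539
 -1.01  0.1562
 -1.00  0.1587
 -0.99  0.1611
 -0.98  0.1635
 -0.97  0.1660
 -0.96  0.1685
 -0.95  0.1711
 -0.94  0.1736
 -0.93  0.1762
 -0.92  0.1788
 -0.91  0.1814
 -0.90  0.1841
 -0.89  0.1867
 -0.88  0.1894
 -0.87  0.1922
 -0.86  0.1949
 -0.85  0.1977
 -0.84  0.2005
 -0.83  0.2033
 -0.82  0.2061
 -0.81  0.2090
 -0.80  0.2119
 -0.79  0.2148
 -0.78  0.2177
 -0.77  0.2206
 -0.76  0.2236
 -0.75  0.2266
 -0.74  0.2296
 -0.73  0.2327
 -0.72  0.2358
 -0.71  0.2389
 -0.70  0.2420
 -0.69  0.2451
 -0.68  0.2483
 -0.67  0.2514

$9.95

T = 1.5;  σ√T = 0.3184
d₁ = [ln(330/280) + (0.073 + 0.26²/2)·1.5] / 0.3184 = [0.1643 + 0.1602] / 0.3184 = 1.0191 → 1.02
d₂ = d₁ − σ√T = 1.0191 − 0.3184 = 0.7006 → 0.70
exp(−rT) = exp(−0.073·1.5) = 0.8963
P = 280·0.8963·N(-0.70) − 330·N(-1.02) = 280·0.8963·0.2420 − 330·0.1539 = 60.7333 − 50.7870 = 9.9463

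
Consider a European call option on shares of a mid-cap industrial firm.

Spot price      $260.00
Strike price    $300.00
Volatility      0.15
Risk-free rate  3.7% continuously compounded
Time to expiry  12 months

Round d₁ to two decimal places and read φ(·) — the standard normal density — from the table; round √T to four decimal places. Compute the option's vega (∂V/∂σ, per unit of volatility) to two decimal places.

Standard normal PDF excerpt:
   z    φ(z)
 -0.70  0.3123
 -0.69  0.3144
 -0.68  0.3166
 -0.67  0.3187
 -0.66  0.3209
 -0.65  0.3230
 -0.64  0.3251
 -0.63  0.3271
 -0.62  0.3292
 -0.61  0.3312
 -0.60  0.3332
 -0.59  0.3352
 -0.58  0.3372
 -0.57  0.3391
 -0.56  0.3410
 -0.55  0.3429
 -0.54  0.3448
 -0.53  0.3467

85.05

T = 1;  σ√T = 0.1500
d₁ = [ln(260/300) + (0.037 + ½·0.15²)·1] / (σ√T) = (-0.1431 + 0.0483) / 0.1500 = -0.6323 ⇒ -0.63
√T = √1 = 1.0000
φ(d₁) = φ(-0.63) = 0.3271
vega = S·φ(d₁)·√T = 260·0.3271·1.0000 = 85.0460
(Call and put vega coincide under Black-Scholes.)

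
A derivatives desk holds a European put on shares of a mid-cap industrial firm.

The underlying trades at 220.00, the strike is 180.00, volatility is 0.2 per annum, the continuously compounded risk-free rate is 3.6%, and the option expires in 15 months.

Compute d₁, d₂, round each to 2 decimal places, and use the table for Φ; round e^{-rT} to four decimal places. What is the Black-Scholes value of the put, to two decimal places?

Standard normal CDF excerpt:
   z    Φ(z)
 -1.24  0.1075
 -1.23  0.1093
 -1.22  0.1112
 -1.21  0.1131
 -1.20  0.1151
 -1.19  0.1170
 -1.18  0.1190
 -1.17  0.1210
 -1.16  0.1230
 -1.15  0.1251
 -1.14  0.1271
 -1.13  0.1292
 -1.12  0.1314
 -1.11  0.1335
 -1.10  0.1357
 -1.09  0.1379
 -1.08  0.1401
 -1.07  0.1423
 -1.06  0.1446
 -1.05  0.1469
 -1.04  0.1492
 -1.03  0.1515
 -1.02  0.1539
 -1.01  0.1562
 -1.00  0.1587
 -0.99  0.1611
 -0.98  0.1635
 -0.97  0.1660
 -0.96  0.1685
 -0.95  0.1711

σ√T = 0.2 × 1.1180 = 0.2236
d₁ = [ln(220/180) + (0.036 + 0.2²/2)·1.25] / 0.2236 = [0.2007 + 0.0700] / 0.2236 = 1.2105 which rounds to 1.21
d₂ = d₁ − σ√T = 1.2105 − 0.2236 = 0.9869 which rounds to 0.99
e^(−rT) = e^(−0.036·1.25) = 0.9560
N(−d₂) = N(-0.99) = 0.1611;  N(−d₁) = N(-1.21) = 0.1131
P = 180·0.9560·0.1611 − 220·0.1131 = 27.7221 − 24.8820 = 2.8401

2.84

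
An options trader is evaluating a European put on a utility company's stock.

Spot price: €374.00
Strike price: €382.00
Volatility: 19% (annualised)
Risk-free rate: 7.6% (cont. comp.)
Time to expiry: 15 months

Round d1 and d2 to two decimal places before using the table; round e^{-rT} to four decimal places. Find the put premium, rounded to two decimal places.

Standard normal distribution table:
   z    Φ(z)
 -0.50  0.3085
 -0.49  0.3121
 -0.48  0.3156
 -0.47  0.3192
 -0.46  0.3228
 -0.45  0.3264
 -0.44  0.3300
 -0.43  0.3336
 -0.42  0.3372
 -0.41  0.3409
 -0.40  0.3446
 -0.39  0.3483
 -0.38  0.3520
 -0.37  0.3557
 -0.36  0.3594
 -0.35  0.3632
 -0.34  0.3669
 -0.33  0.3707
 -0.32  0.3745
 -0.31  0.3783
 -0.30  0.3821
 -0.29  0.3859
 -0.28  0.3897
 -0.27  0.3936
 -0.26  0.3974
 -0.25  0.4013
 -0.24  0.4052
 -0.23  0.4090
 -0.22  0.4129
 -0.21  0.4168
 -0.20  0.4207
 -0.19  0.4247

€18.69

σ√T = 0.19·√1.25 = 0.2124
d₁ = [ln(374/382) + (0.076 + ½·0.19²)·1.25] / (σ√T) = (-0.0212 + 0.1176) / 0.2124 = 0.4538 ≈ 0.45
d₂ = 0.4538 − 0.2124 = 0.2414 ≈ 0.24
e^(−rT) = e^(−0.076·1.25) = 0.9094
P = 382·0.9094·N(-0.24) − 374·N(-0.45) = 382·0.9094·0.4052 − 374·0.3264 = 140.7628 − 122.0736 = 18.6892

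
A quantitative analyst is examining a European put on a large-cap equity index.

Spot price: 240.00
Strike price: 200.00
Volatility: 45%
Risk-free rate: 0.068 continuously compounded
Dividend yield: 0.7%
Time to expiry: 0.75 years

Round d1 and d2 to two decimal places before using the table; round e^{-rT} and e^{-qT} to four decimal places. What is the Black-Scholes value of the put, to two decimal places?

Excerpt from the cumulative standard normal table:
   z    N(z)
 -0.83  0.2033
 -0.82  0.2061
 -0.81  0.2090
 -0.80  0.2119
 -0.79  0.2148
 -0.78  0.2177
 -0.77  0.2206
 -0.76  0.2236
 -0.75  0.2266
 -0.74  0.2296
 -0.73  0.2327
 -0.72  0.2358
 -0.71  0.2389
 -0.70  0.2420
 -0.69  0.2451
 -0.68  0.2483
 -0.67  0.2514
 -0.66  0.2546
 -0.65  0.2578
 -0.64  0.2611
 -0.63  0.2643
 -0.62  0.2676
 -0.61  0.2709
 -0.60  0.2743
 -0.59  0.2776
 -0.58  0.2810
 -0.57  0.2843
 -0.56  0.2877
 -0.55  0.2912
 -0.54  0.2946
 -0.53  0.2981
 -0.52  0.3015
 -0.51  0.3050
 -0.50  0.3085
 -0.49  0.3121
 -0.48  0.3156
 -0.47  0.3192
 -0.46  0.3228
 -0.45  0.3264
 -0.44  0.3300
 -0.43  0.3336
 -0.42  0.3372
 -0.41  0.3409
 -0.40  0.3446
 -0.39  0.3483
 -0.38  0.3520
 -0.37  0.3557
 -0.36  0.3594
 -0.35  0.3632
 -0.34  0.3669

T = 0.75;  σ√T = 0.3897
d₁ = [ln(240/200) + (0.068 − 0.007 + 0.45²/2)·0.75] / 0.3897 = [0.1823 + 0.1217] / 0.3897 = 0.7801 ≈ 0.78
d₂ = d₁ − σ√T = 0.7801 − 0.3897 = 0.3904 ≈ 0.39
exp(−qT) = exp(−0.007·0.75) = 0.9948;  exp(−rT) = exp(−0.068·0.75) = 0.9503
N(−d₂) = N(-0.39) = 0.3483;  N(−d₁) = N(-0.78) = 0.2177
P = 200·0.9503·0.3483 − 240·0.9948·0.2177 = 66.1979 − 51.9763 = 14.2216

14.22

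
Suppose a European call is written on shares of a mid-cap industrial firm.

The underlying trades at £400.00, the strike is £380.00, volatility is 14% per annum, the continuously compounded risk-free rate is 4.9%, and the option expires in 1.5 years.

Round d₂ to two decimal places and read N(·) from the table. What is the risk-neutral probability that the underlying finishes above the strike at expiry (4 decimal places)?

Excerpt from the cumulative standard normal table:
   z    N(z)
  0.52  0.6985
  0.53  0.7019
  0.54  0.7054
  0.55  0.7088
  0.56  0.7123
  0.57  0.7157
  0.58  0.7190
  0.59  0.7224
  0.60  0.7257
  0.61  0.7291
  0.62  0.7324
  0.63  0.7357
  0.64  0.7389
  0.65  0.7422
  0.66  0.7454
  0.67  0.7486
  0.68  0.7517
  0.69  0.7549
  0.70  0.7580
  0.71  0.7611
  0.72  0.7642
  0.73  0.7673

0.7389

σ√T = 0.14·√1.5 = 0.1715
ln(S/K) + (r + σ²/2)T = ln(400/380) + (0.049 + 0.14²/2)·1.5 = 0.0513 + 0.0882 = 0.1395
d₁ = 0.1395 / 0.1715 = 0.8135 which rounds to 0.81
d₂ = d₁ − σ√T = 0.8135 − 0.1715 = 0.6421 which rounds to 0.64
Pr(exercise) under Q = N(d₂) = 0.7389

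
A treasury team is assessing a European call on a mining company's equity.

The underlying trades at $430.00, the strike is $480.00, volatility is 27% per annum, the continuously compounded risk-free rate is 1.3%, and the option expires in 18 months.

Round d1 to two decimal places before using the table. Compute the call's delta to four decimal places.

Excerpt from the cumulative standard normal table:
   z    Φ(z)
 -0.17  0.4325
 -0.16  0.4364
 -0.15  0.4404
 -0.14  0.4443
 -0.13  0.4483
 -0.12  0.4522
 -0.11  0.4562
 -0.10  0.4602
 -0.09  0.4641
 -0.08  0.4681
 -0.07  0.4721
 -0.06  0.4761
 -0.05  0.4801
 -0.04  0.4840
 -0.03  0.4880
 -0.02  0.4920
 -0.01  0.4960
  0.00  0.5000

0.4562

σ√T = 0.27 × 1.2247 = 0.3307
d₁ = [ln(430/480) + (0.013 + 0.27²/2)·1.5] / 0.3307 = [-0.1100 + 0.0742] / 0.3307 = -0.1083 ≈ -0.11
N(d₁) = N(-0.11) = 0.4562
Δ_call = N(d₁) = 0.4562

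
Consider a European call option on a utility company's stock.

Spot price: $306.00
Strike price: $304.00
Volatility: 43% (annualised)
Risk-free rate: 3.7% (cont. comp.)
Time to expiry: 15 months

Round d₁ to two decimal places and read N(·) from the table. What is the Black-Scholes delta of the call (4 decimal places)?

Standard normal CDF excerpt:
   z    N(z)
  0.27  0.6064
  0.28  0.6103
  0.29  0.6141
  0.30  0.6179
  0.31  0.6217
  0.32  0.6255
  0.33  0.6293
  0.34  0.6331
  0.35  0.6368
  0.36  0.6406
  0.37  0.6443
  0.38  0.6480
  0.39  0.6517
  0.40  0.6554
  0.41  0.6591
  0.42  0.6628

0.6368

σ√T = 0.43·√1.25 = 0.4808
ln(S/K) + (r + σ²/2)T = ln(306/304) + (0.037 + 0.43²/2)·1.25 = 0.0066 + 0.1618 = 0.1684
d₁ = 0.1684 / 0.4808 = 0.3502 → 0.35
N(d₁) = N(0.35) = 0.6368
Δ_call = N(d₁) = 0.6368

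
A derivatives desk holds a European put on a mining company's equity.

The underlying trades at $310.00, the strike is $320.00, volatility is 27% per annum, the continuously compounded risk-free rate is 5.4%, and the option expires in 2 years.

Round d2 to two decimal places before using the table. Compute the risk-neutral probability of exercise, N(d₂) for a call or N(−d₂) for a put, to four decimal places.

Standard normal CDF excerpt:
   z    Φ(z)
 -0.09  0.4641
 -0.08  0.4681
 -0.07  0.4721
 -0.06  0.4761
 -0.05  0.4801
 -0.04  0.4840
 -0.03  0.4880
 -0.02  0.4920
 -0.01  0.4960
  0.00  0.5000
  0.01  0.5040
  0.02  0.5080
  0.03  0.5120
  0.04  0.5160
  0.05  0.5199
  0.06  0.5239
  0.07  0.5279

σ√T = 0.27 × 1.4142 = 0.3818
d₁ = [ln(310/320) + (0.054 + ½·0.27²)·2] / (σ√T) = (-0.0317 + 0.1809) / 0.3818 = 0.3906 ≈ 0.39
d₂ = 0.3906 − 0.3818 = 0.0088 ≈ 0.01
Risk-neutral Pr[S_T < K] = N(−d₂) = N(-0.01) = 0.4960

0.4960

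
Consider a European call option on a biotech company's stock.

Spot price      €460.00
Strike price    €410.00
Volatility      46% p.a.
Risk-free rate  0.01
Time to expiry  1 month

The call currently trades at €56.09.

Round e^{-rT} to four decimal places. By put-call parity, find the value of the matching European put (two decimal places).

e^(−rT) = e^(−0.01·0.08333) = 0.9992
Put-call parity: C − P = S − K·e^(−rT) = 460 − 410·0.9992 = 460 − 409.6720 = 50.3280
P = C − (C − P) = 56.09 − (50.3280) = 5.7620

€5.76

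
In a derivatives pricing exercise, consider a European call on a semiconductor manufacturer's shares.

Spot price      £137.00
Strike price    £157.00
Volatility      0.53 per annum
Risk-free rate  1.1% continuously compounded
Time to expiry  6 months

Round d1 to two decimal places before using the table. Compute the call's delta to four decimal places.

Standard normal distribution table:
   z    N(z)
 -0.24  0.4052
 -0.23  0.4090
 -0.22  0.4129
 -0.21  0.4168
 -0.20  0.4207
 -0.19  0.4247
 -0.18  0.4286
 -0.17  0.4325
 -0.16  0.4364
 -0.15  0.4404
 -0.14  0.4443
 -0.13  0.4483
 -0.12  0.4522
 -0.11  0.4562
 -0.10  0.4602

σ√T = 0.53 × 0.7071 = 0.3748
d₁ = [ln(137/157) + (0.011 + ½·0.53²)·0.5] / (σ√T) = (-0.1363 + 0.0757) / 0.3748 = -0.1615 → -0.16
N(d₁) = N(-0.16) = 0.4364
Δ_call = N(d₁) = 0.4364

0.4364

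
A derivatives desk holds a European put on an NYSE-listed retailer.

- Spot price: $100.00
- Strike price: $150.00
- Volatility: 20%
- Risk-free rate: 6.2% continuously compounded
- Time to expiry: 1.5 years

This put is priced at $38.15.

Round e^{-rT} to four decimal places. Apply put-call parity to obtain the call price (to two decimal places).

$1.47

exp(−rT) = exp(−0.062·1.5) = 0.9112
Put-call parity: C − P = S − K·e^(−rT) = 100 − 150·0.9112 = 100 − 136.6800 = -36.6800
C = P + (C − P) = 38.15 + (-36.6800) = 1.4700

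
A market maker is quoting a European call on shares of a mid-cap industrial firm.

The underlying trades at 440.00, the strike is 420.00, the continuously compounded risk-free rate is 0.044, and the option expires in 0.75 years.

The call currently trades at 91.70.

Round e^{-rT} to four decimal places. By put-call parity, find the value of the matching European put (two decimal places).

e^(−rT) = e^(−0.044·0.75) = 0.9675
Put-call parity: C − P = S − K·e^(−rT) = 440 − 420·0.9675 = 440 − 406.3500 = 33.6500
P = C − (C − P) = 91.70 − (33.6500) = 58.0500

58.05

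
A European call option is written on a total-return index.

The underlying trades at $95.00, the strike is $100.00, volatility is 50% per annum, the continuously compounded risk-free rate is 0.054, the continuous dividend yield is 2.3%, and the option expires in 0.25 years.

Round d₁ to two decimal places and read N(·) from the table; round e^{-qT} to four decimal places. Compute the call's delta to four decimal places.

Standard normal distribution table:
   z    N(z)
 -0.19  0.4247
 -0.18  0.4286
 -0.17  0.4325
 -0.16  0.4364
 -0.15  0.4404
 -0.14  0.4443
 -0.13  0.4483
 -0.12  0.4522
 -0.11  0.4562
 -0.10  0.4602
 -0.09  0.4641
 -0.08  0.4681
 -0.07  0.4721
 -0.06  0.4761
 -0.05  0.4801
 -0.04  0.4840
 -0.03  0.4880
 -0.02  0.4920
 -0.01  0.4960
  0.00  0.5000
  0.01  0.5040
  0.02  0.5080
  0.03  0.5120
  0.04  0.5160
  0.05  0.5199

σ√T = 0.5 × 0.5000 = 0.2500
d₁ = [ln(95/100) + (0.054 − 0.023 + ½·0.5²)·0.25] / (σ√T) = (-0.0513 + 0.0390) / 0.2500 = -0.0492 which rounds to -0.05
N(d₁) = N(-0.05) = 0.4801
Δ_call = e^(−qT)·N(d₁) = 0.9943·0.4801 = 0.4774

0.4774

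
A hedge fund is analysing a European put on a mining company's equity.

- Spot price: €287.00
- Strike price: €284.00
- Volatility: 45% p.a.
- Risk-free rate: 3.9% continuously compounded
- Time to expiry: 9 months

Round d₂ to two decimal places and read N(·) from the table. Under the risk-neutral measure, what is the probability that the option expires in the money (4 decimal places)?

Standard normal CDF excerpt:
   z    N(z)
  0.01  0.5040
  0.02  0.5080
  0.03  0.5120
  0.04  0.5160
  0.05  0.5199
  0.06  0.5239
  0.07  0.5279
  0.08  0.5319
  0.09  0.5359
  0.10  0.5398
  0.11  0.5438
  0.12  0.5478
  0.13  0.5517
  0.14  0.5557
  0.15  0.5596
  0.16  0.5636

0.5359

σ√T = 0.45·√0.75 = 0.3897
ln(S/K) + (r + σ²/2)T = ln(287/284) + (0.039 + 0.45²/2)·0.75 = 0.0105 + 0.1052 = 0.1157
d₁ = 0.1157 / 0.3897 = 0.2969 → 0.30
d₂ = d₁ − σ√T = 0.2969 − 0.3897 = -0.0928 → -0.09
Pr(exercise) under Q = N(−d₂) = N(0.09) = 0.5359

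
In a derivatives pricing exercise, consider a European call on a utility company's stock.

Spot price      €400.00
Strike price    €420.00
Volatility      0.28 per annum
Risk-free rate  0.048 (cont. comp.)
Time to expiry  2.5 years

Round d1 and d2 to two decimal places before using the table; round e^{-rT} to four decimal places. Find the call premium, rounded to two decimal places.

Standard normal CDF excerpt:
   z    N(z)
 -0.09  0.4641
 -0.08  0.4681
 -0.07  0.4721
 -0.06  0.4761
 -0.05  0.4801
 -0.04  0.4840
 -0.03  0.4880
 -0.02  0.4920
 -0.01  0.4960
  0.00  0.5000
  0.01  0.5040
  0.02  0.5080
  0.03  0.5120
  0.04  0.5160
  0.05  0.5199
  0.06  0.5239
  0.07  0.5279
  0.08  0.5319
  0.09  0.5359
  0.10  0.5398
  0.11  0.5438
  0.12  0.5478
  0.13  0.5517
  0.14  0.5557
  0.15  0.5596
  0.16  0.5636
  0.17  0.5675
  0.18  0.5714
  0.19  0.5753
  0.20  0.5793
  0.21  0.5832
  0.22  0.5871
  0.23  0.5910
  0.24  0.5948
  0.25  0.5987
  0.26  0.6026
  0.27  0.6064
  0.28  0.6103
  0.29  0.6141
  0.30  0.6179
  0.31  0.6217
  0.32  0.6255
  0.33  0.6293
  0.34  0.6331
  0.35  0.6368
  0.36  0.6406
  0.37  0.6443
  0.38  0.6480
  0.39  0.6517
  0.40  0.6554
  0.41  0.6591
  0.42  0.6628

€81.85

T = 2.5;  σ√T = 0.4427
d₁ = [ln(400/420) + (0.048 + 0.28²/2)·2.5] / 0.4427 = [-0.0488 + 0.2180] / 0.4427 = 0.3822 ≈ 0.38
d₂ = d₁ − σ√T = 0.3822 − 0.4427 = -0.0605 ≈ -0.06
exp(−rT) = exp(−0.048·2.5) = 0.8869
C = 400·N(0.38) − 420·0.8869·N(-0.06) = 400·0.6480 − 420·0.8869·0.4761 = 259.2000 − 177.3463 = 81.8537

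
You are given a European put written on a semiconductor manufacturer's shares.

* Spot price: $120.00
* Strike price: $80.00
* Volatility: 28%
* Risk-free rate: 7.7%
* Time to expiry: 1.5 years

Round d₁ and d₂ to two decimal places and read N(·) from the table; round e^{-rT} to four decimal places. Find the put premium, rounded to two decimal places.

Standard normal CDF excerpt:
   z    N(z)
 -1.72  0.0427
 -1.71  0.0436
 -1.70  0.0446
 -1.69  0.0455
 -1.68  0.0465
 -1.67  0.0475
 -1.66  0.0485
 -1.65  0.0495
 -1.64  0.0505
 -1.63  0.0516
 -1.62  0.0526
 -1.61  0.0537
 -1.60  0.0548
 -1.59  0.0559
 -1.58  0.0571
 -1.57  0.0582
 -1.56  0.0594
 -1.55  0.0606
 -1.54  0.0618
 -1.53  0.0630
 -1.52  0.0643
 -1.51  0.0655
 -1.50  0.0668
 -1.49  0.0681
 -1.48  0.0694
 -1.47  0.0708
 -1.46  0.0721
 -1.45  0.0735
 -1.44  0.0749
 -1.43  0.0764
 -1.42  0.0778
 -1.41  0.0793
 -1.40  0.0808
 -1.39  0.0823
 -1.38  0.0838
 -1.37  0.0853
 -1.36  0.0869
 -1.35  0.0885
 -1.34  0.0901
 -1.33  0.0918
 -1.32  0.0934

σ√T = 0.28 × 1.2247 = 0.3429
d₁ = [ln(120/80) + (0.077 + 0.28²/2)·1.5] / 0.3429 = [0.4055 + 0.1743] / 0.3429 = 1.6906 → 1.69
d₂ = d₁ − σ√T = 1.6906 − 0.3429 = 1.3477 → 1.35
e^(−rT) = e^(−0.077·1.5) = 0.8909
N(−d₂) = N(-1.35) = 0.0885;  N(−d₁) = N(-1.69) = 0.0455
P = 80·0.8909·0.0885 − 120·0.0455 = 6.3076 − 5.4600 = 0.8476

$0.85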